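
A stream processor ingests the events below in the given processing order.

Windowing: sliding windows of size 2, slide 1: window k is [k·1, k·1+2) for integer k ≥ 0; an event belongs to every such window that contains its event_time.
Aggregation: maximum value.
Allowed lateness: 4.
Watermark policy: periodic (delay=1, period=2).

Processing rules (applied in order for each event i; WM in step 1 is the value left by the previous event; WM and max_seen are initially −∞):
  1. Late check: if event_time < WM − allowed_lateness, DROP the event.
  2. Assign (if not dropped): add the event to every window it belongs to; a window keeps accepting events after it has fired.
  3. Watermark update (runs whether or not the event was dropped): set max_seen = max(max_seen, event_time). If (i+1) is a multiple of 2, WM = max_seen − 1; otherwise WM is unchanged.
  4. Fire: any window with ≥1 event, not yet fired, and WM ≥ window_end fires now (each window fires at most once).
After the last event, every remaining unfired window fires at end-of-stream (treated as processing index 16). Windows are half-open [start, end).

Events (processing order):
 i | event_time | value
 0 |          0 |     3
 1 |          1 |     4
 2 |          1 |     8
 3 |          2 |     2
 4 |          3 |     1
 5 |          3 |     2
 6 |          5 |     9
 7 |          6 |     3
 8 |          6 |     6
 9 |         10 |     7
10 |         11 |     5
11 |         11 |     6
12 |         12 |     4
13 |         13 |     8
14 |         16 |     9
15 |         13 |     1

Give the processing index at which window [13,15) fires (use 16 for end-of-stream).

15

i=0 t=0 v=3: → [0,2); WM=−∞
i=1 t=1 v=4: → [1,3),[0,2); WM=0
i=2 t=1 v=8: → [1,3),[0,2); WM=0
i=3 t=2 v=2: → [2,4),[1,3); WM=1
i=4 t=3 v=1: → [3,5),[2,4); WM=1
i=5 t=3 v=2: → [3,5),[2,4); WM=2; [0,2) fires=8
i=6 t=5 v=9: → [5,7),[4,6); WM=2
i=7 t=6 v=3: → [6,8),[5,7); WM=5; [1,3) fires=8 [2,4) fires=2 [3,5) fires=2
i=8 t=6 v=6: → [6,8),[5,7); WM=5
i=9 t=10 v=7: → [10,12),[9,11); WM=9; [4,6) fires=9 [5,7) fires=9 [6,8) fires=6
i=10 t=11 v=5: → [11,13),[10,12); WM=9
i=11 t=11 v=6: → [11,13),[10,12); WM=10
i=12 t=12 v=4: → [12,14),[11,13); WM=10
i=13 t=13 v=8: → [13,15),[12,14); WM=12; [9,11) fires=7 [10,12) fires=7
i=14 t=16 v=9: → [16,18),[15,17); WM=12
i=15 t=13 v=1: → [13,15),[12,14); WM=15; [11,13) fires=6 [12,14) fires=8 [13,15) fires=8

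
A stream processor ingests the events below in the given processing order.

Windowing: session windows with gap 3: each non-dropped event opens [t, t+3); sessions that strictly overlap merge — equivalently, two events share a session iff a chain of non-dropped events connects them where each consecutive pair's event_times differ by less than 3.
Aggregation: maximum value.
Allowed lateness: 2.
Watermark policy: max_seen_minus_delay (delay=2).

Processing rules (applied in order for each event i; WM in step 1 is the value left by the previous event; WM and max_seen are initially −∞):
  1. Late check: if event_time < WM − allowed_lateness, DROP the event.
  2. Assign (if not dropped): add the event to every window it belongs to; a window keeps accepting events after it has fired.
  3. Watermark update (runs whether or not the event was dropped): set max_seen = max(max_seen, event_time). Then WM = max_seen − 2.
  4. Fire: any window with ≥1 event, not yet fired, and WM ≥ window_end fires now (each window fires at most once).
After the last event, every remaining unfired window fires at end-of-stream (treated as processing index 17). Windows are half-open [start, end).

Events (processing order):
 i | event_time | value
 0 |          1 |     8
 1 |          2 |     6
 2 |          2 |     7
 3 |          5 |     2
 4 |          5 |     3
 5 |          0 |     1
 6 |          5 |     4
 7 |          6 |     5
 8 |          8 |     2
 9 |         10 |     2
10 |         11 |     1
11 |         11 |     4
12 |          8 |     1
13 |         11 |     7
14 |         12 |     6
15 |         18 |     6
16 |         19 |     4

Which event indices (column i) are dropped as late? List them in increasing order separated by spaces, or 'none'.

i=0 t=1 v=8: → [1,4); WM=-1
i=1 t=2 v=6: → [1,5); WM=0
i=2 t=2 v=7: → [1,5); WM=0
i=3 t=5 v=2: → [5,8); WM=3
i=4 t=5 v=3: → [5,8); WM=3
i=5 t=0 v=1: DROP (t<3-2); WM=3
i=6 t=5 v=4: → [5,8); WM=3
i=7 t=6 v=5: → [5,9); WM=4
i=8 t=8 v=2: → [5,11); WM=6
i=9 t=10 v=2: → [5,13); WM=8
i=10 t=11 v=1: → [5,14); WM=9
i=11 t=11 v=4: → [5,14); WM=9
i=12 t=8 v=1: → [5,14); WM=9
i=13 t=11 v=7: → [5,14); WM=9
i=14 t=12 v=6: → [5,15); WM=10
i=15 t=18 v=6: → [18,21); WM=16
i=16 t=19 v=4: → [18,22); WM=17

5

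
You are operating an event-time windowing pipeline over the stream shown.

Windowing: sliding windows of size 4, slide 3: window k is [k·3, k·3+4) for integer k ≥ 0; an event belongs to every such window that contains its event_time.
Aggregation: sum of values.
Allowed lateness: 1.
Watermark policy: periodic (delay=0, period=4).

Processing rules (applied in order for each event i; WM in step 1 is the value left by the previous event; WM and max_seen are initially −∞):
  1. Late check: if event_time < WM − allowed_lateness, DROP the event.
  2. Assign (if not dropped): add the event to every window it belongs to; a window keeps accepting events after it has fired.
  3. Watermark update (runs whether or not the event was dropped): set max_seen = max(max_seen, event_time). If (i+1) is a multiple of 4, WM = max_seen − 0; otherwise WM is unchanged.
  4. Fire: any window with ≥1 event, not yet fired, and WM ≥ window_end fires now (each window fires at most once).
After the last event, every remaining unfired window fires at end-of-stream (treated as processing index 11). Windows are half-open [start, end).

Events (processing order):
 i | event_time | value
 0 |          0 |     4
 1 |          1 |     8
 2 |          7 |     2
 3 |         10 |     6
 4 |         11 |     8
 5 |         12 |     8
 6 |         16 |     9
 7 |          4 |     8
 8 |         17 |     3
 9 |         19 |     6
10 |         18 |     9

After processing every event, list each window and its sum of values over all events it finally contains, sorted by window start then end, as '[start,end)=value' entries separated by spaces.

i=0 t=0 v=4: → [0,4); WM=−∞
i=1 t=1 v=8: → [0,4); WM=−∞
i=2 t=7 v=2: → [6,10); WM=−∞
i=3 t=10 v=6: → [9,13); WM=10; [0,4) fires=12 [6,10) fires=2
i=4 t=11 v=8: → [9,13); WM=10
i=5 t=12 v=8: → [12,16),[9,13); WM=10
i=6 t=16 v=9: → [15,19); WM=10
i=7 t=4 v=8: DROP (t<10-1); WM=16; [9,13) fires=22 [12,16) fires=8
i=8 t=17 v=3: → [15,19); WM=16
i=9 t=19 v=6: → [18,22); WM=16
i=10 t=18 v=9: → [18,22),[15,19); WM=16

[0,4)=12 [6,10)=2 [9,13)=22 [12,16)=8 [15,19)=21 [18,22)=15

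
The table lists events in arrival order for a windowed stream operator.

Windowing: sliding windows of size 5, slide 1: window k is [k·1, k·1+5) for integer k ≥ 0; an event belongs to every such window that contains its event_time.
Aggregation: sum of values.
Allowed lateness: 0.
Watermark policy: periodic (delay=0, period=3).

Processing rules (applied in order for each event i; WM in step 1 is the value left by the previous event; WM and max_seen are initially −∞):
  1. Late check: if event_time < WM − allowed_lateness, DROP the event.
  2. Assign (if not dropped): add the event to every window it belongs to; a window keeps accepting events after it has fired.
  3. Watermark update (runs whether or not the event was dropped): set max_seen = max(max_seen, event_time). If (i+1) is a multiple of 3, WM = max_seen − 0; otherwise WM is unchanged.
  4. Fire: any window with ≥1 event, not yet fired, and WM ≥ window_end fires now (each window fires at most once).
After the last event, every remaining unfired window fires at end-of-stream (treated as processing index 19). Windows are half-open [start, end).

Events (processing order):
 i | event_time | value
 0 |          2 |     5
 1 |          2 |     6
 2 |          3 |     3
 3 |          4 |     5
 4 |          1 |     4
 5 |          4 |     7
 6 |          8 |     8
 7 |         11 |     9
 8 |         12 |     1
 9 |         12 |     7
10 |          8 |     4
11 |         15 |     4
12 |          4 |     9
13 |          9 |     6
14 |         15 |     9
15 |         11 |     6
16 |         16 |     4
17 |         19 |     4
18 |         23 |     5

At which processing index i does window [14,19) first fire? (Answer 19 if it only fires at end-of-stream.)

i=0 t=2 v=5: → [2,7),[1,6),[0,5); WM=−∞
i=1 t=2 v=6: → [2,7),[1,6),[0,5); WM=−∞
i=2 t=3 v=3: → [3,8),[2,7),[1,6),[0,5); WM=3
i=3 t=4 v=5: → [4,9),[3,8),[2,7),[1,6),[0,5); WM=3
i=4 t=1 v=4: DROP (t<3-0); WM=3
i=5 t=4 v=7: → [4,9),[3,8),[2,7),[1,6),[0,5); WM=4
i=6 t=8 v=8: → [8,13),[7,12),[6,11),[5,10),[4,9); WM=4
i=7 t=11 v=9: → [11,16),[10,15),[9,14),[8,13),[7,12); WM=4
i=8 t=12 v=1: → [12,17),[11,16),[10,15),[9,14),[8,13); WM=12; [0,5) fires=26 [1,6) fires=26 [2,7) fires=26 [3,8) fires=15 [4,9) fires=20 [5,10) fires=8 [6,11) fires=8 [7,12) fires=17
i=9 t=12 v=7: → [12,17),[11,16),[10,15),[9,14),[8,13); WM=12
i=10 t=8 v=4: DROP (t<12-0); WM=12
i=11 t=15 v=4: → [15,20),[14,19),[13,18),[12,17),[11,16); WM=15; [8,13) fires=25 [9,14) fires=17 [10,15) fires=17
i=12 t=4 v=9: DROP (t<15-0); WM=15
i=13 t=9 v=6: DROP (t<15-0); WM=15
i=14 t=15 v=9: → [15,20),[14,19),[13,18),[12,17),[11,16); WM=15
i=15 t=11 v=6: DROP (t<15-0); WM=15
i=16 t=16 v=4: → [16,21),[15,20),[14,19),[13,18),[12,17); WM=15
i=17 t=19 v=4: → [19,24),[18,23),[17,22),[16,21),[15,20); WM=19; [11,16) fires=30 [12,17) fires=25 [13,18) fires=17 [14,19) fires=17
i=18 t=23 v=5: → [23,28),[22,27),[21,26),[20,25),[19,24); WM=19

17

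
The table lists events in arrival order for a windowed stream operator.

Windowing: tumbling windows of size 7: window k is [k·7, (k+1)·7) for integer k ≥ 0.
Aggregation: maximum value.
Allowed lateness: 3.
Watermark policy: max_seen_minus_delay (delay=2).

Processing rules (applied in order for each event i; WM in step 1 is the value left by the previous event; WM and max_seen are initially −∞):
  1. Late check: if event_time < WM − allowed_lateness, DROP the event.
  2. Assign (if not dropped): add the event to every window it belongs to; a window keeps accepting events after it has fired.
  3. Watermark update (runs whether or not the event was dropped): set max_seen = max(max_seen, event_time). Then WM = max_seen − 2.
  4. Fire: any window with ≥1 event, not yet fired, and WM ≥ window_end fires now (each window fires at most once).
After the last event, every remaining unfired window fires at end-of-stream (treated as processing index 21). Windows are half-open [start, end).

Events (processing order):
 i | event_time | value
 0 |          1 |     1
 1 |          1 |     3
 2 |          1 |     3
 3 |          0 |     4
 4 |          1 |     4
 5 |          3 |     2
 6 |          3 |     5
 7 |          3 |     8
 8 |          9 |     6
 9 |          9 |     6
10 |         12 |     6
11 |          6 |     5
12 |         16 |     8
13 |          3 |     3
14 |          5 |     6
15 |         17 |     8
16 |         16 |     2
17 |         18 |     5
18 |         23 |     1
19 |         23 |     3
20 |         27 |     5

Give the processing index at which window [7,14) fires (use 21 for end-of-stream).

i=0 t=1 v=1: → [0,7); WM=-1
i=1 t=1 v=3: → [0,7); WM=-1
i=2 t=1 v=3: → [0,7); WM=-1
i=3 t=0 v=4: → [0,7); WM=-1
i=4 t=1 v=4: → [0,7); WM=-1
i=5 t=3 v=2: → [0,7); WM=1
i=6 t=3 v=5: → [0,7); WM=1
i=7 t=3 v=8: → [0,7); WM=1
i=8 t=9 v=6: → [7,14); WM=7; [0,7) fires=8
i=9 t=9 v=6: → [7,14); WM=7
i=10 t=12 v=6: → [7,14); WM=10
i=11 t=6 v=5: DROP (t<10-3); WM=10
i=12 t=16 v=8: → [14,21); WM=14; [7,14) fires=6
i=13 t=3 v=3: DROP (t<14-3); WM=14
i=14 t=5 v=6: DROP (t<14-3); WM=14
i=15 t=17 v=8: → [14,21); WM=15
i=16 t=16 v=2: → [14,21); WM=15
i=17 t=18 v=5: → [14,21); WM=16
i=18 t=23 v=1: → [21,28); WM=21; [14,21) fires=8
i=19 t=23 v=3: → [21,28); WM=21
i=20 t=27 v=5: → [21,28); WM=25

12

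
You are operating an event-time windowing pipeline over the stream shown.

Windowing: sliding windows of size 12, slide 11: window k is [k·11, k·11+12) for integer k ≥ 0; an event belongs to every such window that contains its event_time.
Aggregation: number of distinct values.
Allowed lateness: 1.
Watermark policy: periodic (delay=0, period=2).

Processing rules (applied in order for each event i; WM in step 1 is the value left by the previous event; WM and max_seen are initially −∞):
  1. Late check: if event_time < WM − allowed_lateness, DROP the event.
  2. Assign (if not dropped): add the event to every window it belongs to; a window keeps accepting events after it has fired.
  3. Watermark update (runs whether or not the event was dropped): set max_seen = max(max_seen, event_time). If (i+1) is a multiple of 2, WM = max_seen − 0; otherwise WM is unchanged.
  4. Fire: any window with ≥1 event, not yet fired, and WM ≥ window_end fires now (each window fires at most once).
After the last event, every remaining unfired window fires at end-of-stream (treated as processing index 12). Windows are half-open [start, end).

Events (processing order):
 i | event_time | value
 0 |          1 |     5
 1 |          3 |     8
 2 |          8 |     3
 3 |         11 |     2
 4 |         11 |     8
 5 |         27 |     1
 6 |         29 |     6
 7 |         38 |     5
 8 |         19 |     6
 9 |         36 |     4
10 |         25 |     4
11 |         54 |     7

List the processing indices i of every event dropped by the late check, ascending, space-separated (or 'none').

8 9 10

i=0 t=1 v=5: → [0,12); WM=−∞
i=1 t=3 v=8: → [0,12); WM=3
i=2 t=8 v=3: → [0,12); WM=3
i=3 t=11 v=2: → [11,23),[0,12); WM=11
i=4 t=11 v=8: → [11,23),[0,12); WM=11
i=5 t=27 v=1: → [22,34); WM=27; [0,12) fires=4 [11,23) fires=2
i=6 t=29 v=6: → [22,34); WM=27
i=7 t=38 v=5: → [33,45); WM=38; [22,34) fires=2
i=8 t=19 v=6: DROP (t<38-1); WM=38
i=9 t=36 v=4: DROP (t<38-1); WM=38
i=10 t=25 v=4: DROP (t<38-1); WM=38
i=11 t=54 v=7: → [44,56); WM=54; [33,45) fires=1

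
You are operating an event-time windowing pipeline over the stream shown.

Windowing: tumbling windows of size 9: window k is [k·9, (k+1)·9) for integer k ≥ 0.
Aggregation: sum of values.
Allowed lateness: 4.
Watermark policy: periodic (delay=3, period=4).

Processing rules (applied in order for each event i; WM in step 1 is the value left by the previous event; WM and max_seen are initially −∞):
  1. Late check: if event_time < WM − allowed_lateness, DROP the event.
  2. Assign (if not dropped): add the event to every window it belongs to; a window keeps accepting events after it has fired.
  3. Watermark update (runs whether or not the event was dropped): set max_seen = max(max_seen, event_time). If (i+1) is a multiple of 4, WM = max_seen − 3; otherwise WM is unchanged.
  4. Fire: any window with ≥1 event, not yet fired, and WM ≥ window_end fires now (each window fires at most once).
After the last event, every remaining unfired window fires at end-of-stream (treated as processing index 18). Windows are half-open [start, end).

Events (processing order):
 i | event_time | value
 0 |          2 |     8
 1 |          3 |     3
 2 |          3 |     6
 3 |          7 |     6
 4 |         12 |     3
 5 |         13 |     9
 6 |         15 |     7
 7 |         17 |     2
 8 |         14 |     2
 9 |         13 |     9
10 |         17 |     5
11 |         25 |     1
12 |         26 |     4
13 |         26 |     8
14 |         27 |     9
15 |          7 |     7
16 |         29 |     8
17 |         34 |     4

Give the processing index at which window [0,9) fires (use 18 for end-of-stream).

7

i=0 t=2 v=8: → [0,9); WM=−∞
i=1 t=3 v=3: → [0,9); WM=−∞
i=2 t=3 v=6: → [0,9); WM=−∞
i=3 t=7 v=6: → [0,9); WM=4
i=4 t=12 v=3: → [9,18); WM=4
i=5 t=13 v=9: → [9,18); WM=4
i=6 t=15 v=7: → [9,18); WM=4
i=7 t=17 v=2: → [9,18); WM=14; [0,9) fires=23
i=8 t=14 v=2: → [9,18); WM=14
i=9 t=13 v=9: → [9,18); WM=14
i=10 t=17 v=5: → [9,18); WM=14
i=11 t=25 v=1: → [18,27); WM=22; [9,18) fires=37
i=12 t=26 v=4: → [18,27); WM=22
i=13 t=26 v=8: → [18,27); WM=22
i=14 t=27 v=9: → [27,36); WM=22
i=15 t=7 v=7: DROP (t<22-4); WM=24
i=16 t=29 v=8: → [27,36); WM=24
i=17 t=34 v=4: → [27,36); WM=24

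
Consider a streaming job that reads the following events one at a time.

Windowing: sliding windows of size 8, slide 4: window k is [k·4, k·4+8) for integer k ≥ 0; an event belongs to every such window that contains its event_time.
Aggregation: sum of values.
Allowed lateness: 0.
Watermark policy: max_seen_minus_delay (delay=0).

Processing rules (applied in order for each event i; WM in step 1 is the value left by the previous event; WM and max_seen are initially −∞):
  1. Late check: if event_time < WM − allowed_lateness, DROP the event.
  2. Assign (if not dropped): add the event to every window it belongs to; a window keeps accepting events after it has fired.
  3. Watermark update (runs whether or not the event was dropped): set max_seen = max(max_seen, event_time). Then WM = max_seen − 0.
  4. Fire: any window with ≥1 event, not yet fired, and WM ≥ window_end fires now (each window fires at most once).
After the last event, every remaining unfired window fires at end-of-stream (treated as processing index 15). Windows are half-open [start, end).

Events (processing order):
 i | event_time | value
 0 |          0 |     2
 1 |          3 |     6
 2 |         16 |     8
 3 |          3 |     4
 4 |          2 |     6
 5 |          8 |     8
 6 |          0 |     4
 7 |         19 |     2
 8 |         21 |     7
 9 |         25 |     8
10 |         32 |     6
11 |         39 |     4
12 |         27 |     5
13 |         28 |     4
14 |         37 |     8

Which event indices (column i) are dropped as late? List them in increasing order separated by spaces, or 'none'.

3 4 5 6 12 13 14

i=0 t=0 v=2: → [0,8); WM=0
i=1 t=3 v=6: → [0,8); WM=3
i=2 t=16 v=8: → [16,24),[12,20); WM=16; [0,8) fires=8
i=3 t=3 v=4: DROP (t<16-0); WM=16
i=4 t=2 v=6: DROP (t<16-0); WM=16
i=5 t=8 v=8: DROP (t<16-0); WM=16
i=6 t=0 v=4: DROP (t<16-0); WM=16
i=7 t=19 v=2: → [16,24),[12,20); WM=19
i=8 t=21 v=7: → [20,28),[16,24); WM=21; [12,20) fires=10
i=9 t=25 v=8: → [24,32),[20,28); WM=25; [16,24) fires=17
i=10 t=32 v=6: → [32,40),[28,36); WM=32; [20,28) fires=15 [24,32) fires=8
i=11 t=39 v=4: → [36,44),[32,40); WM=39; [28,36) fires=6
i=12 t=27 v=5: DROP (t<39-0); WM=39
i=13 t=28 v=4: DROP (t<39-0); WM=39
i=14 t=37 v=8: DROP (t<39-0); WM=39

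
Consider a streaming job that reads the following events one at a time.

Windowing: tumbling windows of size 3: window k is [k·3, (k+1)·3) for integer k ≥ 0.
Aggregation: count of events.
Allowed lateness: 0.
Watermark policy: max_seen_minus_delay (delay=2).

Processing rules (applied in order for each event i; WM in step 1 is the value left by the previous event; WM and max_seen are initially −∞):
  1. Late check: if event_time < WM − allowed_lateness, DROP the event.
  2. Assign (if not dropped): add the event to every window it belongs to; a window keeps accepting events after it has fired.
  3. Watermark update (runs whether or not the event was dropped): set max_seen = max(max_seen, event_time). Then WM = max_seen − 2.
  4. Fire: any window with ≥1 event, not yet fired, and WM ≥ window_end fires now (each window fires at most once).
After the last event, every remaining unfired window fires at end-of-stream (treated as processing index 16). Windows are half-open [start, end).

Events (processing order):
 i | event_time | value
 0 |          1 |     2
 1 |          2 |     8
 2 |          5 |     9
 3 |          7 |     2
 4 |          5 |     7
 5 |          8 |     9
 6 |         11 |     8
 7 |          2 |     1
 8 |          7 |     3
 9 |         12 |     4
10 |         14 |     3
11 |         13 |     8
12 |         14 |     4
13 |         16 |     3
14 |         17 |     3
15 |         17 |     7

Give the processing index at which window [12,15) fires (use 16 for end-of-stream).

14

i=0 t=1 v=2: → [0,3); WM=-1
i=1 t=2 v=8: → [0,3); WM=0
i=2 t=5 v=9: → [3,6); WM=3; [0,3) fires=2
i=3 t=7 v=2: → [6,9); WM=5
i=4 t=5 v=7: → [3,6); WM=5
i=5 t=8 v=9: → [6,9); WM=6; [3,6) fires=2
i=6 t=11 v=8: → [9,12); WM=9; [6,9) fires=2
i=7 t=2 v=1: DROP (t<9-0); WM=9
i=8 t=7 v=3: DROP (t<9-0); WM=9
i=9 t=12 v=4: → [12,15); WM=10
i=10 t=14 v=3: → [12,15); WM=12; [9,12) fires=1
i=11 t=13 v=8: → [12,15); WM=12
i=12 t=14 v=4: → [12,15); WM=12
i=13 t=16 v=3: → [15,18); WM=14
i=14 t=17 v=3: → [15,18); WM=15; [12,15) fires=4
i=15 t=17 v=7: → [15,18); WM=15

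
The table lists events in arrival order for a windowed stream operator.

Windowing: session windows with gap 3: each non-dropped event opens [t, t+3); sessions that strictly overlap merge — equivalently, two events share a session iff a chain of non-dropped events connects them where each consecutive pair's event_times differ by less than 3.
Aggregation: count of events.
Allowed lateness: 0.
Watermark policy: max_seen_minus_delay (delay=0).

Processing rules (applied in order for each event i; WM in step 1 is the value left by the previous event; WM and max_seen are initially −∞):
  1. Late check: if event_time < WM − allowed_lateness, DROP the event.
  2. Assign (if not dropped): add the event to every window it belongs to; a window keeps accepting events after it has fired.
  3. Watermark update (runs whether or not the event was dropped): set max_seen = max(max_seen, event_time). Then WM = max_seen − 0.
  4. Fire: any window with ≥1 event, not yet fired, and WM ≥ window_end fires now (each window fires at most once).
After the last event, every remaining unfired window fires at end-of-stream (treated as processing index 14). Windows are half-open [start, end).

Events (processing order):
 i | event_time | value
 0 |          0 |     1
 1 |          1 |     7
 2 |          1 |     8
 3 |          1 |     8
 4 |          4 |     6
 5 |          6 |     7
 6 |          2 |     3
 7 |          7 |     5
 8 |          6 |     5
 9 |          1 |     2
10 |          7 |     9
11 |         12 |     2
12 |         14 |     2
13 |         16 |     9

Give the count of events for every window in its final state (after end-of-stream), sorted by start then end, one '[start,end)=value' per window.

i=0 t=0 v=1: → [0,3); WM=0
i=1 t=1 v=7: → [0,4); WM=1
i=2 t=1 v=8: → [0,4); WM=1
i=3 t=1 v=8: → [0,4); WM=1
i=4 t=4 v=6: → [4,7); WM=4
i=5 t=6 v=7: → [4,9); WM=6
i=6 t=2 v=3: DROP (t<6-0); WM=6
i=7 t=7 v=5: → [4,10); WM=7
i=8 t=6 v=5: DROP (t<7-0); WM=7
i=9 t=1 v=2: DROP (t<7-0); WM=7
i=10 t=7 v=9: → [4,10); WM=7
i=11 t=12 v=2: → [12,15); WM=12
i=12 t=14 v=2: → [12,17); WM=14
i=13 t=16 v=9: → [12,19); WM=16

[0,4)=4 [4,10)=4 [12,19)=3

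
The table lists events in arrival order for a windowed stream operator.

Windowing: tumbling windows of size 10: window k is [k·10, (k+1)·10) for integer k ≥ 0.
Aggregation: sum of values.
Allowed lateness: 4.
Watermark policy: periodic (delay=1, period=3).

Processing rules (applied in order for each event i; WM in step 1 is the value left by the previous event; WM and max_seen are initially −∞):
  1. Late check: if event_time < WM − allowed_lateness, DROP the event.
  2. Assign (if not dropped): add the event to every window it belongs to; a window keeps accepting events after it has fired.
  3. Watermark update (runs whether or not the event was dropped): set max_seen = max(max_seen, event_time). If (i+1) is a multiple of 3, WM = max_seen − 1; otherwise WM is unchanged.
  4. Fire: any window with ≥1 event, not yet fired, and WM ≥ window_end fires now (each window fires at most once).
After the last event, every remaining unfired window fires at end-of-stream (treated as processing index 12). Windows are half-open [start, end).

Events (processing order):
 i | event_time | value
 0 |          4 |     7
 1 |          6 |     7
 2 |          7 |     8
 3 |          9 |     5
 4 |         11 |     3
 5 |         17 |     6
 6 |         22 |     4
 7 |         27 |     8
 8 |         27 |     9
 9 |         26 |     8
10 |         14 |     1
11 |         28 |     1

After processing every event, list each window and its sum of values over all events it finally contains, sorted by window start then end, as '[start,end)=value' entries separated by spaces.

[0,10)=27 [10,20)=9 [20,30)=30

i=0 t=4 v=7: → [0,10); WM=−∞
i=1 t=6 v=7: → [0,10); WM=−∞
i=2 t=7 v=8: → [0,10); WM=6
i=3 t=9 v=5: → [0,10); WM=6
i=4 t=11 v=3: → [10,20); WM=6
i=5 t=17 v=6: → [10,20); WM=16; [0,10) fires=27
i=6 t=22 v=4: → [20,30); WM=16
i=7 t=27 v=8: → [20,30); WM=16
i=8 t=27 v=9: → [20,30); WM=26; [10,20) fires=9
i=9 t=26 v=8: → [20,30); WM=26
i=10 t=14 v=1: DROP (t<26-4); WM=26
i=11 t=28 v=1: → [20,30); WM=27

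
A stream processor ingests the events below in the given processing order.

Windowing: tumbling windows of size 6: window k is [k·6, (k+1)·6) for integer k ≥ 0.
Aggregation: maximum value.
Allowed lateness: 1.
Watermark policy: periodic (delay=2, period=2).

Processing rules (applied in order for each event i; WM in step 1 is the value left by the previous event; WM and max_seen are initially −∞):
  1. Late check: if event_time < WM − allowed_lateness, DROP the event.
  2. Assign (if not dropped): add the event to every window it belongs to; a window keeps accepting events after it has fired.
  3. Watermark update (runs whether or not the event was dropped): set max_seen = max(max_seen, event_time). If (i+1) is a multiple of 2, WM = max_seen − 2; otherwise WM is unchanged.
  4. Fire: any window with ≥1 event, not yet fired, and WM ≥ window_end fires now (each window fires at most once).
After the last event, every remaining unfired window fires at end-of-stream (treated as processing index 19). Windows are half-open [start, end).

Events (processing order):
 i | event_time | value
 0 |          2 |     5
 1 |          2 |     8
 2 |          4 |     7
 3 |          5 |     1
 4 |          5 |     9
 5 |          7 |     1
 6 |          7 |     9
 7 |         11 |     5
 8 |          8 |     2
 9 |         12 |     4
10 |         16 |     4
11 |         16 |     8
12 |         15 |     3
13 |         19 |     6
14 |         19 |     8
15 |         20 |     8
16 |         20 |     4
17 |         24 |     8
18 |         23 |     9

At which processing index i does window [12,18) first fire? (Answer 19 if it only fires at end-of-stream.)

i=0 t=2 v=5: → [0,6); WM=−∞
i=1 t=2 v=8: → [0,6); WM=0
i=2 t=4 v=7: → [0,6); WM=0
i=3 t=5 v=1: → [0,6); WM=3
i=4 t=5 v=9: → [0,6); WM=3
i=5 t=7 v=1: → [6,12); WM=5
i=6 t=7 v=9: → [6,12); WM=5
i=7 t=11 v=5: → [6,12); WM=9; [0,6) fires=9
i=8 t=8 v=2: → [6,12); WM=9
i=9 t=12 v=4: → [12,18); WM=10
i=10 t=16 v=4: → [12,18); WM=10
i=11 t=16 v=8: → [12,18); WM=14; [6,12) fires=9
i=12 t=15 v=3: → [12,18); WM=14
i=13 t=19 v=6: → [18,24); WM=17
i=14 t=19 v=8: → [18,24); WM=17
i=15 t=20 v=8: → [18,24); WM=18; [12,18) fires=8
i=16 t=20 v=4: → [18,24); WM=18
i=17 t=24 v=8: → [24,30); WM=22
i=18 t=23 v=9: → [18,24); WM=22

15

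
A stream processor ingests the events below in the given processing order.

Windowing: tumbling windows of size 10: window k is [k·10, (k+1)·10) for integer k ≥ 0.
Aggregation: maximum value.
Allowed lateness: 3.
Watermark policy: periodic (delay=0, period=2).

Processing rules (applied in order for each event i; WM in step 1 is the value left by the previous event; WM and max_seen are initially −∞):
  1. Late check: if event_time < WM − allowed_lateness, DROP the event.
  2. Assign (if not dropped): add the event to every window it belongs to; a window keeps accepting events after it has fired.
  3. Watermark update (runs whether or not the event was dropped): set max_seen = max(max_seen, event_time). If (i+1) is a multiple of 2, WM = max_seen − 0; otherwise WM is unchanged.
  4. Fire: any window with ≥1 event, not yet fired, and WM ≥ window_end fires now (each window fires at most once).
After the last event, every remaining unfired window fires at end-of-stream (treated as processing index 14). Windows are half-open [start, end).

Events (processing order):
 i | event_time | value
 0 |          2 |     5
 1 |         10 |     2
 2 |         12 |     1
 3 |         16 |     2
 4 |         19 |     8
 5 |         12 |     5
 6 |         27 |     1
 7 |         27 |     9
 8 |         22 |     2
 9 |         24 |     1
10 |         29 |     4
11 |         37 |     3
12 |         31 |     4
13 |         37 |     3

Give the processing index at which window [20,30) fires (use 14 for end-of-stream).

11

i=0 t=2 v=5: → [0,10); WM=−∞
i=1 t=10 v=2: → [10,20); WM=10; [0,10) fires=5
i=2 t=12 v=1: → [10,20); WM=10
i=3 t=16 v=2: → [10,20); WM=16
i=4 t=19 v=8: → [10,20); WM=16
i=5 t=12 v=5: DROP (t<16-3); WM=19
i=6 t=27 v=1: → [20,30); WM=19
i=7 t=27 v=9: → [20,30); WM=27; [10,20) fires=8
i=8 t=22 v=2: DROP (t<27-3); WM=27
i=9 t=24 v=1: → [20,30); WM=27
i=10 t=29 v=4: → [20,30); WM=27
i=11 t=37 v=3: → [30,40); WM=37; [20,30) fires=9
i=12 t=31 v=4: DROP (t<37-3); WM=37
i=13 t=37 v=3: → [30,40); WM=37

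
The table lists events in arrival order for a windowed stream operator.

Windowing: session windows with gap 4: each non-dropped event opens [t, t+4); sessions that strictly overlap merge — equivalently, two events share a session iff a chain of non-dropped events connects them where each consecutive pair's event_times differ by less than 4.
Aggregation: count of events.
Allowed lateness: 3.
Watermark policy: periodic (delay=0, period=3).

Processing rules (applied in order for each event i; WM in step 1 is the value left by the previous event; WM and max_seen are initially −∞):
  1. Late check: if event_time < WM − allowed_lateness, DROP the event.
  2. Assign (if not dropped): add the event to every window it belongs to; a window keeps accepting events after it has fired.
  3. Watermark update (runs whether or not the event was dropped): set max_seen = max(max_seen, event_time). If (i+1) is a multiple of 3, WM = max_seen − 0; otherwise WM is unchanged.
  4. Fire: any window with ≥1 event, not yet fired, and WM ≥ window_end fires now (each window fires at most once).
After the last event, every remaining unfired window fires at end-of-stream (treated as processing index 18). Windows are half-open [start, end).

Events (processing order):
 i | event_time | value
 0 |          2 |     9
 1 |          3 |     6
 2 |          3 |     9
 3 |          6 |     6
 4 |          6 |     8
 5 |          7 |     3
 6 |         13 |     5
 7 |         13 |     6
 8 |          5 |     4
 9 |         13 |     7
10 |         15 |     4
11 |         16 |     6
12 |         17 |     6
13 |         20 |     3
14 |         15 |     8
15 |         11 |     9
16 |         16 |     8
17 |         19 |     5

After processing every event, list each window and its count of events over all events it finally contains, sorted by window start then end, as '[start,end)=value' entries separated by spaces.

i=0 t=2 v=9: → [2,6); WM=−∞
i=1 t=3 v=6: → [2,7); WM=−∞
i=2 t=3 v=9: → [2,7); WM=3
i=3 t=6 v=6: → [2,10); WM=3
i=4 t=6 v=8: → [2,10); WM=3
i=5 t=7 v=3: → [2,11); WM=7
i=6 t=13 v=5: → [13,17); WM=7
i=7 t=13 v=6: → [13,17); WM=7
i=8 t=5 v=4: → [2,11); WM=13
i=9 t=13 v=7: → [13,17); WM=13
i=10 t=15 v=4: → [13,19); WM=13
i=11 t=16 v=6: → [13,20); WM=16
i=12 t=17 v=6: → [13,21); WM=16
i=13 t=20 v=3: → [13,24); WM=16
i=14 t=15 v=8: → [13,24); WM=20
i=15 t=11 v=9: DROP (t<20-3); WM=20
i=16 t=16 v=8: DROP (t<20-3); WM=20
i=17 t=19 v=5: → [13,24); WM=20

[2,11)=7 [13,24)=9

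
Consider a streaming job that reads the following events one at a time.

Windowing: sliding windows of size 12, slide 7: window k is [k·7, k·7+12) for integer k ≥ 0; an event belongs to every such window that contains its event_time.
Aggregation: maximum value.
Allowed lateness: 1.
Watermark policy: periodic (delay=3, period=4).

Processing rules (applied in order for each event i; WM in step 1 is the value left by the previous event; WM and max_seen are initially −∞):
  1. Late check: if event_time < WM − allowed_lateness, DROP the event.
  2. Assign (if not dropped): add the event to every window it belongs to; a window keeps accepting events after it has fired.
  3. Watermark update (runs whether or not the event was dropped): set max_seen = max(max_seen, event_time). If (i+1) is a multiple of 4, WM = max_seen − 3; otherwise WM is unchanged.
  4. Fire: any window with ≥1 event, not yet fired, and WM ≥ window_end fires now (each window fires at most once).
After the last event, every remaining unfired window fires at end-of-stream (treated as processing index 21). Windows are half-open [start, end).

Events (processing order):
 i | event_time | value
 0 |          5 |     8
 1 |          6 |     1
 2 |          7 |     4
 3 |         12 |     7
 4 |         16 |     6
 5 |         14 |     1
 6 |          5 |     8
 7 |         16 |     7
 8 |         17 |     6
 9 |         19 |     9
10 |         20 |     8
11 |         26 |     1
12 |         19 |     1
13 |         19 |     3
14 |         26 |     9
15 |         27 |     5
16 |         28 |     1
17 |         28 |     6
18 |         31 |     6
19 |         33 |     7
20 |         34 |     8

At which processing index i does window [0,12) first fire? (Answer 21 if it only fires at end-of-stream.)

7

i=0 t=5 v=8: → [0,12); WM=−∞
i=1 t=6 v=1: → [0,12); WM=−∞
i=2 t=7 v=4: → [7,19),[0,12); WM=−∞
i=3 t=12 v=7: → [7,19); WM=9
i=4 t=16 v=6: → [14,26),[7,19); WM=9
i=5 t=14 v=1: → [14,26),[7,19); WM=9
i=6 t=5 v=8: DROP (t<9-1); WM=9
i=7 t=16 v=7: → [14,26),[7,19); WM=13; [0,12) fires=8
i=8 t=17 v=6: → [14,26),[7,19); WM=13
i=9 t=19 v=9: → [14,26); WM=13
i=10 t=20 v=8: → [14,26); WM=13
i=11 t=26 v=1: → [21,33); WM=23; [7,19) fires=7
i=12 t=19 v=1: DROP (t<23-1); WM=23
i=13 t=19 v=3: DROP (t<23-1); WM=23
i=14 t=26 v=9: → [21,33); WM=23
i=15 t=27 v=5: → [21,33); WM=24
i=16 t=28 v=1: → [28,40),[21,33); WM=24
i=17 t=28 v=6: → [28,40),[21,33); WM=24
i=18 t=31 v=6: → [28,40),[21,33); WM=24
i=19 t=33 v=7: → [28,40); WM=30; [14,26) fires=9
i=20 t=34 v=8: → [28,40); WM=30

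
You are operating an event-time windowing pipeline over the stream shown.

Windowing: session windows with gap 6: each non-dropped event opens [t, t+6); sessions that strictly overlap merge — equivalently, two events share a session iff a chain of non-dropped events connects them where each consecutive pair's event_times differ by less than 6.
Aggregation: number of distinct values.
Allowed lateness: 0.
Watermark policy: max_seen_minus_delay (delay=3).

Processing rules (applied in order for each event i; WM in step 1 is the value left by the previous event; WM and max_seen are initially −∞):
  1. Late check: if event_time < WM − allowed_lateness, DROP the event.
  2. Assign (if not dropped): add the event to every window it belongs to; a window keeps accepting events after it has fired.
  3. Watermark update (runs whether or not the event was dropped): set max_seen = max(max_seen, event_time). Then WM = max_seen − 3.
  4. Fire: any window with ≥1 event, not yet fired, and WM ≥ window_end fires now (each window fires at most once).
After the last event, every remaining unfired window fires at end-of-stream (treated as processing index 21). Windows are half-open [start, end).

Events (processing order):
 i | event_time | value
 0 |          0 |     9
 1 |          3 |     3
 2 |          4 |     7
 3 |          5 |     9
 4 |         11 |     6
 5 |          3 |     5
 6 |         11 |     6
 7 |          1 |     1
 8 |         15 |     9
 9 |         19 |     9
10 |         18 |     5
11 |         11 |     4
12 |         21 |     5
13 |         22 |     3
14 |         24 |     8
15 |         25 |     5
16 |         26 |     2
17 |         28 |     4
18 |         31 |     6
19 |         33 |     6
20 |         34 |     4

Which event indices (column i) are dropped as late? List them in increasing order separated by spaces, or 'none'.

i=0 t=0 v=9: → [0,6); WM=-3
i=1 t=3 v=3: → [0,9); WM=0
i=2 t=4 v=7: → [0,10); WM=1
i=3 t=5 v=9: → [0,11); WM=2
i=4 t=11 v=6: → [11,17); WM=8
i=5 t=3 v=5: DROP (t<8-0); WM=8
i=6 t=11 v=6: → [11,17); WM=8
i=7 t=1 v=1: DROP (t<8-0); WM=8
i=8 t=15 v=9: → [11,21); WM=12
i=9 t=19 v=9: → [11,25); WM=16
i=10 t=18 v=5: → [11,25); WM=16
i=11 t=11 v=4: DROP (t<16-0); WM=16
i=12 t=21 v=5: → [11,27); WM=18
i=13 t=22 v=3: → [11,28); WM=19
i=14 t=24 v=8: → [11,30); WM=21
i=15 t=25 v=5: → [11,31); WM=22
i=16 t=26 v=2: → [11,32); WM=23
i=17 t=28 v=4: → [11,34); WM=25
i=18 t=31 v=6: → [11,37); WM=28
i=19 t=33 v=6: → [11,39); WM=30
i=20 t=34 v=4: → [11,40); WM=31

5 7 11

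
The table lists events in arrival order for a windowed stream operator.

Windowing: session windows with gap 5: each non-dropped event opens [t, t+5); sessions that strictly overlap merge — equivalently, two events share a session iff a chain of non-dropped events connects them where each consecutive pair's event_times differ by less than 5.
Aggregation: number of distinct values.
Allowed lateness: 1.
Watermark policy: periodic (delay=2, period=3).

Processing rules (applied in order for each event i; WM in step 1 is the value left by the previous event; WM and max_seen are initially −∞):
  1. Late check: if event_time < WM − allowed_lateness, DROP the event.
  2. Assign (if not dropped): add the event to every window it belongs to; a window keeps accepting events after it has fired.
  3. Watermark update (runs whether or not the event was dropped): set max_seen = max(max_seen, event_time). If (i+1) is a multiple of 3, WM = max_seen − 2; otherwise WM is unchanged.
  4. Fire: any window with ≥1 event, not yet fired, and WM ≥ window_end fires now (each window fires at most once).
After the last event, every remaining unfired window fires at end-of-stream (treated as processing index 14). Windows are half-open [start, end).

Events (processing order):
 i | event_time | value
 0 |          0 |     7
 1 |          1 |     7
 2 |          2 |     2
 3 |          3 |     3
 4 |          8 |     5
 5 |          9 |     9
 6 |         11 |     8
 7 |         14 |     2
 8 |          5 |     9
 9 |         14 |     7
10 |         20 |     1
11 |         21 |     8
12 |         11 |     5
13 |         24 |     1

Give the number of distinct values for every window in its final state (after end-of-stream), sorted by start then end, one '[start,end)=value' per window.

[0,8)=3 [8,19)=5 [20,29)=2

i=0 t=0 v=7: → [0,5); WM=−∞
i=1 t=1 v=7: → [0,6); WM=−∞
i=2 t=2 v=2: → [0,7); WM=0
i=3 t=3 v=3: → [0,8); WM=0
i=4 t=8 v=5: → [8,13); WM=0
i=5 t=9 v=9: → [8,14); WM=7
i=6 t=11 v=8: → [8,16); WM=7
i=7 t=14 v=2: → [8,19); WM=7
i=8 t=5 v=9: DROP (t<7-1); WM=12
i=9 t=14 v=7: → [8,19); WM=12
i=10 t=20 v=1: → [20,25); WM=12
i=11 t=21 v=8: → [20,26); WM=19
i=12 t=11 v=5: DROP (t<19-1); WM=19
i=13 t=24 v=1: → [20,29); WM=19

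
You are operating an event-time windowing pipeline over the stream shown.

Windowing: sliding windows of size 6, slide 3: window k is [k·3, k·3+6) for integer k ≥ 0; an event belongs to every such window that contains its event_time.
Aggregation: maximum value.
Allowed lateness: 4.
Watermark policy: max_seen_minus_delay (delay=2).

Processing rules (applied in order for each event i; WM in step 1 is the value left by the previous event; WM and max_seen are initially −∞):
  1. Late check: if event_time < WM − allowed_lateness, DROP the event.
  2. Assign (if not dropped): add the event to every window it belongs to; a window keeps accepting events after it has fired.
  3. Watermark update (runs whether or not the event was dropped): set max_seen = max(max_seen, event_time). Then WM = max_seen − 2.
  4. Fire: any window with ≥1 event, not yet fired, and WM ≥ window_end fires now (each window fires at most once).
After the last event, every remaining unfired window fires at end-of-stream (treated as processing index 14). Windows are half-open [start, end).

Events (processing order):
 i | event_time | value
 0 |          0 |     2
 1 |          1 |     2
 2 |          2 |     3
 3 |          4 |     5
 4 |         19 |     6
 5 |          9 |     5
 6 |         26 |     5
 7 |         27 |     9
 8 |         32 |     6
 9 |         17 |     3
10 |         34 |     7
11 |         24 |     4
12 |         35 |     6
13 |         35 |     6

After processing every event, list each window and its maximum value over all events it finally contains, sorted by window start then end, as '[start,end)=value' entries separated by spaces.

i=0 t=0 v=2: → [0,6); WM=-2
i=1 t=1 v=2: → [0,6); WM=-1
i=2 t=2 v=3: → [0,6); WM=0
i=3 t=4 v=5: → [3,9),[0,6); WM=2
i=4 t=19 v=6: → [18,24),[15,21); WM=17; [0,6) fires=5 [3,9) fires=5
i=5 t=9 v=5: DROP (t<17-4); WM=17
i=6 t=26 v=5: → [24,30),[21,27); WM=24; [15,21) fires=6 [18,24) fires=6
i=7 t=27 v=9: → [27,33),[24,30); WM=25
i=8 t=32 v=6: → [30,36),[27,33); WM=30; [21,27) fires=5 [24,30) fires=9
i=9 t=17 v=3: DROP (t<30-4); WM=30
i=10 t=34 v=7: → [33,39),[30,36); WM=32
i=11 t=24 v=4: DROP (t<32-4); WM=32
i=12 t=35 v=6: → [33,39),[30,36); WM=33; [27,33) fires=9
i=13 t=35 v=6: → [33,39),[30,36); WM=33

[0,6)=5 [3,9)=5 [15,21)=6 [18,24)=6 [21,27)=5 [24,30)=9 [27,33)=9 [30,36)=7 [33,39)=7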